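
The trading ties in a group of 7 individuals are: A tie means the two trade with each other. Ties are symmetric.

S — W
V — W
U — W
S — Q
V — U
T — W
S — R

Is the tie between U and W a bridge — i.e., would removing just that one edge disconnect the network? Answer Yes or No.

No

Even without that edge, U still reaches W via U – V – W, so the network stays connected. Not a bridge.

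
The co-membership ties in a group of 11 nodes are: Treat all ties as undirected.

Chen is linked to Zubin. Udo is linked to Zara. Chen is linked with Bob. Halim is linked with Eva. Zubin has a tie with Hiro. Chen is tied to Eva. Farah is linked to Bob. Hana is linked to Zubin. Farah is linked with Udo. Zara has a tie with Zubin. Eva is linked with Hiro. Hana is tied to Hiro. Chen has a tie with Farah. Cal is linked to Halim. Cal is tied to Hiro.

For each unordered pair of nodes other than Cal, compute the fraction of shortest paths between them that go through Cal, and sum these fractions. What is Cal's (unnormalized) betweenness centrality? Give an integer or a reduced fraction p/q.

Pairs whose geodesics pass through Cal — Halim–Hiro: 1/2; Halim–Hana: 1/2; Halim–Zubin: 1/3; Halim–Zara: 1/3.
All other pairs contribute 0.
Summing the contributions gives betweenness(Cal) = 5/3.

5/3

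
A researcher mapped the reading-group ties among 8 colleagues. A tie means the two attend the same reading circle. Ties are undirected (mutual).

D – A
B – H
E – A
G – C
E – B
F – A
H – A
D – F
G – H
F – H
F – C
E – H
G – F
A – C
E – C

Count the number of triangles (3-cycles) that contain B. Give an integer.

B's neighbors: E and H.
Neighbor pairs that are themselves tied: B–E–H. Each forms one triangle with B, for 1 in total.

1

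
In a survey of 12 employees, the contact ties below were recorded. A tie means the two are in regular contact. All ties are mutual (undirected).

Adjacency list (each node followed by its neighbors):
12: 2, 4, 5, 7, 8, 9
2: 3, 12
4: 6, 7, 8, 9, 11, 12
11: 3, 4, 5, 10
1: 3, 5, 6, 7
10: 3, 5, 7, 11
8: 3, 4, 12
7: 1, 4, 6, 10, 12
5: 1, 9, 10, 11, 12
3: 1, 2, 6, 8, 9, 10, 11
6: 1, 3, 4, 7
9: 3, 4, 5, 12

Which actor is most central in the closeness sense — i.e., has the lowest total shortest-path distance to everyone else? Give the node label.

Farness (sum of distances to all others) for each node — 1:18, 2:20, 3:15, 4:16, 5:17, 6:18, 7:17, 8:19, 9:18, 10:18, 11:18, 12:16.
The smallest farness is 15, for 3, so 3 has the highest closeness.

3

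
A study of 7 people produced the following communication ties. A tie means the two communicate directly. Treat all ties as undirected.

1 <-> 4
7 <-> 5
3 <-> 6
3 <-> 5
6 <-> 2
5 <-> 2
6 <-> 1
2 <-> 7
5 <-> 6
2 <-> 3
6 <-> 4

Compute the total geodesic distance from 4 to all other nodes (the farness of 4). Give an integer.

Distances from 4: 1:1, 2:2, 3:2, 5:2, 6:1, 7:3.
Sum = 1 + 2 + 2 + 2 + 1 + 3 = 11.

11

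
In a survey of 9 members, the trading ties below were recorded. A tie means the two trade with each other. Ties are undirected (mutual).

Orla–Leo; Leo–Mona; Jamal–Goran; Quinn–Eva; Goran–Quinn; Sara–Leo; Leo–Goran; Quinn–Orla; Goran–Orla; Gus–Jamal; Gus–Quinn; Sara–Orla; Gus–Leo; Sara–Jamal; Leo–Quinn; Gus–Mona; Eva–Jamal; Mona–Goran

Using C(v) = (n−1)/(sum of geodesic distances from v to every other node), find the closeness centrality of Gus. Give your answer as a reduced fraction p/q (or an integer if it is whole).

Distances from Gus: Eva:2, Goran:2, Jamal:1, Leo:1, Mona:1, Orla:2, Quinn:1, Sara:2. Sum = 12.
n = 9, so closeness = 8/12 = 2/3.

2/3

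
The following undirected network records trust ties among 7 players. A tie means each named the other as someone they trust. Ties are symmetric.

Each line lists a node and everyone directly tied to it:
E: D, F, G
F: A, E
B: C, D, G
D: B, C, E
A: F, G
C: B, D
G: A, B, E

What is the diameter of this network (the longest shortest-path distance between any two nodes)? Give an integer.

Eccentricity of each node (its greatest distance to any other): A:3, B:3, C:3, D:3, E:2, F:3, G:2.
The maximum eccentricity is 3, realized for instance by the pair F–C via F – E – D – C. So the diameter is 3.

3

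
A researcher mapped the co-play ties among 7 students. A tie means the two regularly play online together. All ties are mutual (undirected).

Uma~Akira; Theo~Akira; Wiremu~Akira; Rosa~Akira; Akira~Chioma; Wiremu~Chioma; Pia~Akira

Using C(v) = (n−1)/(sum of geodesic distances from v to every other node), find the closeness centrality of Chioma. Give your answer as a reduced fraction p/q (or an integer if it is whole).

3/5

Distances from Chioma: Akira:1, Pia:2, Rosa:2, Theo:2, Uma:2, Wiremu:1. Sum = 10.
n = 7, so closeness = 6/10 = 3/5.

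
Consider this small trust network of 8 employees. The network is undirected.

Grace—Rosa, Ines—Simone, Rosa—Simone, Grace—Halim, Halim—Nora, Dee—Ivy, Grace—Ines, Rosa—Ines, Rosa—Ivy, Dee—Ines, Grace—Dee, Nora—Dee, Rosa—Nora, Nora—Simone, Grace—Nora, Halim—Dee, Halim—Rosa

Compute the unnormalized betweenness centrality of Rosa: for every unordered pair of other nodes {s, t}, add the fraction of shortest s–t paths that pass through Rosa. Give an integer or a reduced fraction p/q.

53/12

Pairs whose geodesics pass through Rosa — Ines–Nora: 1/4; Ines–Halim: 1/3; Ines–Ivy: 1/2; Nora–Ivy: 1/2; Halim–Simone: 1/2; Halim–Ivy: 1/2; Simone–Grace: 1/3; Simone–Ivy: 1; Grace–Ivy: 1/2.
All other pairs contribute 0.
Summing the contributions gives betweenness(Rosa) = 53/12.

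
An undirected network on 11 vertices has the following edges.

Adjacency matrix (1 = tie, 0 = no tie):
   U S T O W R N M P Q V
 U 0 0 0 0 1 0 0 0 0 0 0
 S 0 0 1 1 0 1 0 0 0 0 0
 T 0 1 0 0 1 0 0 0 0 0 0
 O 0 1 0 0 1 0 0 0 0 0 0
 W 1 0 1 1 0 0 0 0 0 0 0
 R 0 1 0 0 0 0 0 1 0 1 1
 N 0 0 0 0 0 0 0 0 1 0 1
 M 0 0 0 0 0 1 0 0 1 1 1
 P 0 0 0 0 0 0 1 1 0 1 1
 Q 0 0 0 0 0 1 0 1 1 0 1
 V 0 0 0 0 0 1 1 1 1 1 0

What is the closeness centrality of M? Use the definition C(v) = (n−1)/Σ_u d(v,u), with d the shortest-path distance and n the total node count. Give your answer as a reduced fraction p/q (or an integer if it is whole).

10/23

Distances from M: N:2, O:3, P:1, Q:1, R:1, S:2, T:3, U:5, V:1, W:4. Sum = 23.
n = 11, so closeness = 10/23.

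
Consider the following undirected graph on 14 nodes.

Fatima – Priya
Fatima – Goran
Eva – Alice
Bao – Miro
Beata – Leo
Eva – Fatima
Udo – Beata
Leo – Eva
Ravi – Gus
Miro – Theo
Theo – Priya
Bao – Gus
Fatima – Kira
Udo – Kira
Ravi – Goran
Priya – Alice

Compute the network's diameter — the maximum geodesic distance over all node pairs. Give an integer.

Eccentricity of each node (its greatest distance to any other): Alice:5, Bao:7, Beata:7, Eva:5, Fatima:4, Goran:4, Gus:6, Kira:5, Leo:6, Miro:6, Priya:4, Ravi:5, Theo:5, Udo:6.
The maximum eccentricity is 7, realized for instance by the pair Beata–Bao via Beata – Leo – Eva – Alice – Priya – Theo – Miro – Bao. So the diameter is 7.

7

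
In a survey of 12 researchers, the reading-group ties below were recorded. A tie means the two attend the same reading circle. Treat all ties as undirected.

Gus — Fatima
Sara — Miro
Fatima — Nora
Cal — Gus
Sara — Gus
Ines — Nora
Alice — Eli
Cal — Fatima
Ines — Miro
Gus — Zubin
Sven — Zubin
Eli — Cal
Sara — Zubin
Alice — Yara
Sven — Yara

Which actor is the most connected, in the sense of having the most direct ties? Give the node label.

Gus

Degrees — Alice:2, Cal:3, Eli:2, Fatima:3, Gus:4, Ines:2, Miro:2, Nora:2, Sara:3, Sven:2, Yara:2, Zubin:3.
The maximum is 4, attained only by Gus.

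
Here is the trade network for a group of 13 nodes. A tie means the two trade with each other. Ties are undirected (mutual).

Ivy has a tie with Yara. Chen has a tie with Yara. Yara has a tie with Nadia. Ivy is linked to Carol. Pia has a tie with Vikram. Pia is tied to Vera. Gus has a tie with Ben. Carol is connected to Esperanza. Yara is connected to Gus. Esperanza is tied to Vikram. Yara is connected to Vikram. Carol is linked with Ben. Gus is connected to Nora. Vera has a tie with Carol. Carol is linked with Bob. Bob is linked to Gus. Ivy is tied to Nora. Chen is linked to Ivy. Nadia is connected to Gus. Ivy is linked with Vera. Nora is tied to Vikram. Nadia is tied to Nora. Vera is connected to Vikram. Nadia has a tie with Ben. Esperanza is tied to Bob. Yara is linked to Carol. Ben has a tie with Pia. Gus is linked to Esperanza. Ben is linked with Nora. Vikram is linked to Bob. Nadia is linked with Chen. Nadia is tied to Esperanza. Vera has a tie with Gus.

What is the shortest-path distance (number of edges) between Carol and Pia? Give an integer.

2

One shortest route is Carol – Vera – Pia, which uses 2 edges, and Carol and Pia are not directly tied, so nothing shorter exists. So d(Carol,Pia) = 2.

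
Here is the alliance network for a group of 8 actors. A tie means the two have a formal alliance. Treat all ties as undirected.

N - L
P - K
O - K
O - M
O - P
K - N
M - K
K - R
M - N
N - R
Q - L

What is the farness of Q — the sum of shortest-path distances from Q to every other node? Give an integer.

20

Distances from Q: K:3, L:1, M:3, N:2, O:4, P:4, R:3.
Sum = 3 + 1 + 3 + 2 + 4 + 4 + 3 = 20.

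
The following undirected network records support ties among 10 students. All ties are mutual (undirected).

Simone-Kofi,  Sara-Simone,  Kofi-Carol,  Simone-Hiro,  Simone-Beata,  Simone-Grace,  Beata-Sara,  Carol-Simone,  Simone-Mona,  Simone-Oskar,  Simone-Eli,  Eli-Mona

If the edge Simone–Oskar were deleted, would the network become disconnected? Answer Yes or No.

Without the Simone–Oskar edge there is no alternate route between Simone and Oskar, so the network disconnects. It is a bridge.

Yes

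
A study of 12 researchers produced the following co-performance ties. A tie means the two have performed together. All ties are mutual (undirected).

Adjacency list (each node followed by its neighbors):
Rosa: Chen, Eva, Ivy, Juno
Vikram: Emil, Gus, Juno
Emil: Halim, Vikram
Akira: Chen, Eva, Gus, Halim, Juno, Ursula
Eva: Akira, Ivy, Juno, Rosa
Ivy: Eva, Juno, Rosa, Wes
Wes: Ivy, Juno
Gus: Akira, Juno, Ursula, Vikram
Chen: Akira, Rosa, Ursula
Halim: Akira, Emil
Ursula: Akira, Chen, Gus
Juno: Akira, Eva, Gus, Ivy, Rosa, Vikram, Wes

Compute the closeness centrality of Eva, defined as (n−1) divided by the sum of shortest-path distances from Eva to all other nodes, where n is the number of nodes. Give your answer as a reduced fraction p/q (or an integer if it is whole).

11/19

Distances from Eva: Akira:1, Chen:2, Emil:3, Gus:2, Halim:2, Ivy:1, Juno:1, Rosa:1, Ursula:2, Vikram:2, Wes:2. Sum = 19.
n = 12, so closeness = 11/19.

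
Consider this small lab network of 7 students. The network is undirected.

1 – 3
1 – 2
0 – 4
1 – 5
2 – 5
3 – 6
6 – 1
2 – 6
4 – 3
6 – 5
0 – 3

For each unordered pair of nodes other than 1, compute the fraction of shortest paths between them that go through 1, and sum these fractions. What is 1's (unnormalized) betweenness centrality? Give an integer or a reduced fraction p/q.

Pairs whose geodesics pass through 1 — 0–5: 1/2; 0–2: 1/2; 4–5: 1/2; 4–2: 1/2; 5–3: 1/2; 3–2: 1/2.
All other pairs contribute 0.
Summing the contributions gives betweenness(1) = 3.

3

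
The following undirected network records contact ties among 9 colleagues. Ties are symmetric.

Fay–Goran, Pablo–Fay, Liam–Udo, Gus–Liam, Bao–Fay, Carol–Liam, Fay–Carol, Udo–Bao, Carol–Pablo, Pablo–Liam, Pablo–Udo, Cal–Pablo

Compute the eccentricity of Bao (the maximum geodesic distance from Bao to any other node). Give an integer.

Distances from Bao: Cal:3, Carol:2, Fay:1, Goran:2, Gus:3, Liam:2, Pablo:2, Udo:1.
The largest is 3 (to Cal and Gus), so the eccentricity of Bao is 3.

3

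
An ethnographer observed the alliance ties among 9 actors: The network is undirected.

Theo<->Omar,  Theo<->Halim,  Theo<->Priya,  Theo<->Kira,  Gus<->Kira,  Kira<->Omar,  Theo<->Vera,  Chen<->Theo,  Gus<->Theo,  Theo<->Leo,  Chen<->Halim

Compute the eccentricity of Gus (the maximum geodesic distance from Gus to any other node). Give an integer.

2

Distances from Gus: Chen:2, Halim:2, Kira:1, Leo:2, Omar:2, Priya:2, Theo:1, Vera:2.
The largest is 2 (to Omar, Halim, Vera, Chen, Leo, and Priya), so the eccentricity of Gus is 2.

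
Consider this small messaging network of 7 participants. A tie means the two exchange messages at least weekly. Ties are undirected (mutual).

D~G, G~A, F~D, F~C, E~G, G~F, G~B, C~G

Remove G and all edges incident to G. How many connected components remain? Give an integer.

Without G, the remaining ties split the others into: {A}; {C, D, F}; {E}; {B}.
That's 4 separate components.

4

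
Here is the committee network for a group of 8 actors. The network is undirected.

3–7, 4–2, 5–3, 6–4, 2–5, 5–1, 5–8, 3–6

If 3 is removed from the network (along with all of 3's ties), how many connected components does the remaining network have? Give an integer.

2

Without 3, the remaining ties split the others into: {1, 2, 4, 5, 6, 8}; {7}.
That's 2 separate components.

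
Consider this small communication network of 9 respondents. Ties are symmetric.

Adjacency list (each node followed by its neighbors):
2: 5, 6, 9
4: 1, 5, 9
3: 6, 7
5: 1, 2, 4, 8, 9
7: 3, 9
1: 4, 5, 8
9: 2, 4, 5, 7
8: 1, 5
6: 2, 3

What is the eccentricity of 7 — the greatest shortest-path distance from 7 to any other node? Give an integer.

Distances from 7: 1:3, 2:2, 3:1, 4:2, 5:2, 6:2, 8:3, 9:1.
The largest is 3 (to 1 and 8), so the eccentricity of 7 is 3.

3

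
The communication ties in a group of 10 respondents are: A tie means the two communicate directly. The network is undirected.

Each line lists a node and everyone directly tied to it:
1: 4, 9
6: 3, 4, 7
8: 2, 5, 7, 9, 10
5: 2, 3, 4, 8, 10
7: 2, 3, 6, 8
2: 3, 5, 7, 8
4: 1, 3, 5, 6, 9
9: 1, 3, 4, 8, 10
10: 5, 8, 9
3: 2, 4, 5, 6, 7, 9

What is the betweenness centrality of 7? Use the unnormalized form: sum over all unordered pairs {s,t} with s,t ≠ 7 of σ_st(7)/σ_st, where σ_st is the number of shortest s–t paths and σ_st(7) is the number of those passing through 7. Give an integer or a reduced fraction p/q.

39/20

Pairs whose geodesics pass through 7 — 2–6: 1/2; 10–6: 1/5; 6–8: 1; 8–3: 1/4.
All other pairs contribute 0.
Summing the contributions gives betweenness(7) = 39/20.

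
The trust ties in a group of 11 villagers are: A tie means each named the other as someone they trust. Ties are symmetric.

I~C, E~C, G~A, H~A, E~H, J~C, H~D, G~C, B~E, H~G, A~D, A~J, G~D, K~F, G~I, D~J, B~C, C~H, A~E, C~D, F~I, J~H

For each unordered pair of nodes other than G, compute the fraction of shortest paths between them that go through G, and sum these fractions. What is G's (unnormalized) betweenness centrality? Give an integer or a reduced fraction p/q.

31/5

Pairs whose geodesics pass through G — K–H: 1/2; K–A: 1; K–D: 1/2; F–H: 1/2; F–A: 1; F–D: 1/2; I–H: 1/2; I–A: 1; I–D: 1/2; C–A: 1/5.
All other pairs contribute 0.
Summing the contributions gives betweenness(G) = 31/5.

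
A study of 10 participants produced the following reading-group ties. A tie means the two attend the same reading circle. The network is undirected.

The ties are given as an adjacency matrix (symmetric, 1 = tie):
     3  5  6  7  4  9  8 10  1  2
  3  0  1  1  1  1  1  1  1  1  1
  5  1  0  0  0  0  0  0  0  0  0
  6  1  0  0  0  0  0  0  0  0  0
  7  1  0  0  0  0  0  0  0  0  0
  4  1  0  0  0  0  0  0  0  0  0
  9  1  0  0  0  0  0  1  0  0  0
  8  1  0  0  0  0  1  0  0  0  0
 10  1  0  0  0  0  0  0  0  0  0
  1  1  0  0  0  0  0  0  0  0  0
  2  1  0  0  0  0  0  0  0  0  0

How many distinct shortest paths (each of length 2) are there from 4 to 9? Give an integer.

The shortest distance is 2, and the only length-2 path is 4–3–9. So there is exactly 1 shortest path.

1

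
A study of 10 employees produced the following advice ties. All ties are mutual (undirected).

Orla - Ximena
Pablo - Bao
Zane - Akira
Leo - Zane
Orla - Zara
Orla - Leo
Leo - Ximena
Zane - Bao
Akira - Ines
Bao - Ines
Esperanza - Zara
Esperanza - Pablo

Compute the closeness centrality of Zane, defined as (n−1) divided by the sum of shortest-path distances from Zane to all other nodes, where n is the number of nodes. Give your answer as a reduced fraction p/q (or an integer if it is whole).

Distances from Zane: Akira:1, Bao:1, Esperanza:3, Ines:2, Leo:1, Orla:2, Pablo:2, Ximena:2, Zara:3. Sum = 17.
n = 10, so closeness = 9/17.

9/17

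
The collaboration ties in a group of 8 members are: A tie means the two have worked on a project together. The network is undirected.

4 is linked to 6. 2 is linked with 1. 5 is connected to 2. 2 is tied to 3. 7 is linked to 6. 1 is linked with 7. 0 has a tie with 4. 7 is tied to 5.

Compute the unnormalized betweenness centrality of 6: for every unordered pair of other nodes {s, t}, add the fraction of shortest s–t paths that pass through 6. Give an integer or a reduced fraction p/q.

10

Pairs whose geodesics pass through 6 — 7–0: 1; 7–4: 1; 3–0: 2/2; 3–4: 2/2; 0–1: 1; 0–2: 2/2; 0–5: 1; 4–1: 1; 4–2: 2/2; 4–5: 1.
All other pairs contribute 0.
Summing the contributions gives betweenness(6) = 10.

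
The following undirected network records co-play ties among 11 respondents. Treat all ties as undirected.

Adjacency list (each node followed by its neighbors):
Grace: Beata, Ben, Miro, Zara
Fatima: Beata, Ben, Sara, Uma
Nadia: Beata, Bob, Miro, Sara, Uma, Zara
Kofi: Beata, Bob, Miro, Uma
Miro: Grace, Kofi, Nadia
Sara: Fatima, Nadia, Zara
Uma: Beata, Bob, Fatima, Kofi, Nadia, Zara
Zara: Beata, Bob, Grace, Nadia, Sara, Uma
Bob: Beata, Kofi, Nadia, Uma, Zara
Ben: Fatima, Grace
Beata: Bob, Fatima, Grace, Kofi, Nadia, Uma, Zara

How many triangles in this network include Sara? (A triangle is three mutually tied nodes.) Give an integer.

Sara's neighbors: Fatima, Nadia, and Zara.
Neighbor pairs that are themselves tied: Sara–Nadia–Zara. Each forms one triangle with Sara, for 1 in total.

1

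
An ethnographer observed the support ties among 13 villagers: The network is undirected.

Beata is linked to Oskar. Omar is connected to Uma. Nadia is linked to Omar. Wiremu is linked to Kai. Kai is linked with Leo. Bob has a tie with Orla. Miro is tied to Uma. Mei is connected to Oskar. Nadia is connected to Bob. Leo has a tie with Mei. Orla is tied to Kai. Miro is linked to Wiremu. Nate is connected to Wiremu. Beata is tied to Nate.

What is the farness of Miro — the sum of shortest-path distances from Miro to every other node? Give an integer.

Distances from Miro: Beata:3, Bob:4, Kai:2, Leo:3, Mei:4, Nadia:3, Nate:2, Omar:2, Orla:3, Oskar:4, Uma:1, Wiremu:1.
Sum = 3 + 4 + 2 + 3 + 4 + 3 + 2 + 2 + 3 + 4 + 1 + 1 = 32.

32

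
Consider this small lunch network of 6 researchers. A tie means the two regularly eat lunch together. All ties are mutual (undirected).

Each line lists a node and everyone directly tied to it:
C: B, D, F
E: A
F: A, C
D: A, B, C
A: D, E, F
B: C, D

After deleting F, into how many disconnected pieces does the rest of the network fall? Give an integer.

1

F's neighbors (A and C) remain reachable from one another through other ties, so the rest of the network stays in one piece.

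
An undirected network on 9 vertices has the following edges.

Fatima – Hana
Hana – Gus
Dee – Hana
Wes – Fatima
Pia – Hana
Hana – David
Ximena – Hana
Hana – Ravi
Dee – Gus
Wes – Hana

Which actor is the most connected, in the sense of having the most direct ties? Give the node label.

Degrees — David:1, Dee:2, Fatima:2, Gus:2, Hana:8, Pia:1, Ravi:1, Wes:2, Ximena:1.
The maximum is 8, attained only by Hana.

Hana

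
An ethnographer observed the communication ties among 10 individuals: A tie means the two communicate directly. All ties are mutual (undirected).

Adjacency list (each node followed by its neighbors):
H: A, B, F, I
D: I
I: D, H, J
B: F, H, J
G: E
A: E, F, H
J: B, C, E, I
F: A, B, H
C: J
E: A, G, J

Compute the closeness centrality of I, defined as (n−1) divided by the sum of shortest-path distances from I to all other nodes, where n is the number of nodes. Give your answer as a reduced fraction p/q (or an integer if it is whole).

9/16

Distances from I: A:2, B:2, C:2, D:1, E:2, F:2, G:3, H:1, J:1. Sum = 16.
n = 10, so closeness = 9/16.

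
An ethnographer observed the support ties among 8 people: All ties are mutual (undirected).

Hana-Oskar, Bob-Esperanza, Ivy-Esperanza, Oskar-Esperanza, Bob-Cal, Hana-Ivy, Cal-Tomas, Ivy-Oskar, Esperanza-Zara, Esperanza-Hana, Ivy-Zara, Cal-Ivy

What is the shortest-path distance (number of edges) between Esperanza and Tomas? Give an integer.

3

One shortest route is Esperanza – Bob – Cal – Tomas, which uses 3 edges, and at distance 2 from Esperanza we only reach {Cal}, which does not include Tomas. So d(Esperanza,Tomas) = 3.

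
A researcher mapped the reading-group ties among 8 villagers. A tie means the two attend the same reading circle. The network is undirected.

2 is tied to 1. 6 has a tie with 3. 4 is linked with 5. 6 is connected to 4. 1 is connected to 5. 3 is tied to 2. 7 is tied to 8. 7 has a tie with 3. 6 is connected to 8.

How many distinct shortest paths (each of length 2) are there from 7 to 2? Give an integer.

1

The shortest distance is 2, and the only length-2 path is 7–3–2. So there is exactly 1 shortest path.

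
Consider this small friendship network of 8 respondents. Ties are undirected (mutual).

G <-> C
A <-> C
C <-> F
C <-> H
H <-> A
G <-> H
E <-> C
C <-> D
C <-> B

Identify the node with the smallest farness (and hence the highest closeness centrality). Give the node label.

C

Farness (sum of distances to all others) for each node — A:12, B:13, C:7, D:13, E:13, F:13, G:12, H:11.
The smallest farness is 7, for C, so C has the highest closeness.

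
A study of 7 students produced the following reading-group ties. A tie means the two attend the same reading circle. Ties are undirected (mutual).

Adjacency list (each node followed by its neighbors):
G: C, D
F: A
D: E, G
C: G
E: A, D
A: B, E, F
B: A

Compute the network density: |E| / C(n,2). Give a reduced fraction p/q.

2/7

There are 6 edges and 7 nodes, so the maximum possible is C(7,2) = 21.
Density = 6/21 = 2/7.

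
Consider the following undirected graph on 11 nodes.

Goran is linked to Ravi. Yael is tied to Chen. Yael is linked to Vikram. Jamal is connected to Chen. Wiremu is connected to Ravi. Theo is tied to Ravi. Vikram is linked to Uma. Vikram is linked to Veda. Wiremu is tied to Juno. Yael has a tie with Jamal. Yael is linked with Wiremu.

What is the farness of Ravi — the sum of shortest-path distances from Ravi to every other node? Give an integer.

24

Distances from Ravi: Chen:3, Goran:1, Jamal:3, Juno:2, Theo:1, Uma:4, Veda:4, Vikram:3, Wiremu:1, Yael:2.
Sum = 3 + 1 + 3 + 2 + 1 + 4 + 4 + 3 + 1 + 2 = 24.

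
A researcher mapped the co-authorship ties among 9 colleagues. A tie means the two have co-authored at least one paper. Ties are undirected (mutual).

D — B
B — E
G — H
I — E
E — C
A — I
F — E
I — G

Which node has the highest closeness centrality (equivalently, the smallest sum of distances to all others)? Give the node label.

Farness (sum of distances to all others) for each node — A:21, B:18, C:20, D:25, E:13, F:20, G:19, H:26, I:14.
The smallest farness is 13, for E, so E has the highest closeness.

E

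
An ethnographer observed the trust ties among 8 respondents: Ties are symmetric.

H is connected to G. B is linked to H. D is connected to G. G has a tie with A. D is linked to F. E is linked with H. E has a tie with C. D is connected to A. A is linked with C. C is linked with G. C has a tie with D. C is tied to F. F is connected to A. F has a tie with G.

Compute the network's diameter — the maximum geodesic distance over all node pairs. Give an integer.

Eccentricity of each node (its greatest distance to any other): A:3, B:3, C:3, D:3, E:2, F:3, G:2, H:2.
The maximum eccentricity is 3, realized for instance by the pair B–F via B – H – G – F. So the diameter is 3.

3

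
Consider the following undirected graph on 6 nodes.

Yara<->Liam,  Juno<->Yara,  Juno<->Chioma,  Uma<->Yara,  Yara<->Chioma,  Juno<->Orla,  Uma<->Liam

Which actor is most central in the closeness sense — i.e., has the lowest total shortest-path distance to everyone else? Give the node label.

Yara

Farness (sum of distances to all others) for each node — Chioma:8, Juno:7, Liam:9, Orla:11, Uma:9, Yara:6.
The smallest farness is 6, for Yara, so Yara has the highest closeness.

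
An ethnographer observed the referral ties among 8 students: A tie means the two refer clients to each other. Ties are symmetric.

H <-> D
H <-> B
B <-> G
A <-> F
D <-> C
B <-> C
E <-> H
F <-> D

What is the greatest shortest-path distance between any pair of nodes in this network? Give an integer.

Eccentricity of each node (its greatest distance to any other): A:5, B:4, C:3, D:3, E:4, F:4, G:5, H:3.
The maximum eccentricity is 5, realized for instance by the pair G–A via G – B – C – D – F – A. So the diameter is 5.

5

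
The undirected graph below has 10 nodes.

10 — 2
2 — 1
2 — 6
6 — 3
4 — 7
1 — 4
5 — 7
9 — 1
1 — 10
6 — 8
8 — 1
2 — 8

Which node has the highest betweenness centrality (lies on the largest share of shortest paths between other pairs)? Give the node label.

1

Unnormalized betweenness of each node: 1:47/2, 2:15/2, 3:0, 4:14, 5:0, 6:8, 7:8, 8:5, 9:0, 10:0.
1 has the largest value, 47/2, making it the main broker — the node through which the most shortest paths run.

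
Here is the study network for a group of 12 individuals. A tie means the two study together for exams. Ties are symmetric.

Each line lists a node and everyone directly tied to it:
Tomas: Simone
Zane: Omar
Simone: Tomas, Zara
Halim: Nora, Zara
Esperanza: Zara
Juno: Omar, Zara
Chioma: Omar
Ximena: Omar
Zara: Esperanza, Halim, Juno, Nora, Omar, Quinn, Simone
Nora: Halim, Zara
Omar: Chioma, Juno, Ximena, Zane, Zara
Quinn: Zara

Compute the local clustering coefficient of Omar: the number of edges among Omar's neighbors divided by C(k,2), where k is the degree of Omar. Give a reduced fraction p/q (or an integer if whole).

Omar's neighbors: Chioma, Juno, Ximena, Zane, and Zara (k = 5).
Possible neighbor pairs: C(5,2) = 10. Edges among them: Juno–Zara → e = 1.
Clustering(Omar) = 1/10.

1/10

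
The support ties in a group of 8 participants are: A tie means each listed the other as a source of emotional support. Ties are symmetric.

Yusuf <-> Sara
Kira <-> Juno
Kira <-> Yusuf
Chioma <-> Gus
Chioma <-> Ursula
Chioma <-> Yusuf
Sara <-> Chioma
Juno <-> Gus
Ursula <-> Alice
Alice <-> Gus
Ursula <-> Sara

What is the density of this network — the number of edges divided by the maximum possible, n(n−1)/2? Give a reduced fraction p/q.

11/28

There are 11 edges and 8 nodes, so the maximum possible is C(8,2) = 28.
Density = 11/28.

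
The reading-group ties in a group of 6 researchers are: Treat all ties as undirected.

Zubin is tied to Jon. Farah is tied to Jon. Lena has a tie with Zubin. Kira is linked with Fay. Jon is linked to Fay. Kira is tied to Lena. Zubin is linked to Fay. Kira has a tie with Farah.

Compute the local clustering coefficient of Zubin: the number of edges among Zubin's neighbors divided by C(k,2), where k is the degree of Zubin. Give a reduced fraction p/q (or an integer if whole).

Zubin's neighbors: Fay, Jon, and Lena (k = 3).
Possible neighbor pairs: C(3,2) = 3. Edges among them: Fay–Jon → e = 1.
Clustering(Zubin) = 1/3.

1/3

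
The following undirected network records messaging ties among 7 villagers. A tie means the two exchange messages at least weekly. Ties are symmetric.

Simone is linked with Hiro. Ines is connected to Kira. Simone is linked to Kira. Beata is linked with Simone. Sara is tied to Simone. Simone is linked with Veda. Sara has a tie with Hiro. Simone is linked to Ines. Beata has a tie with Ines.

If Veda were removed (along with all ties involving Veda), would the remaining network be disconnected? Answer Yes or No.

Even without Veda, every remaining node can still reach every other (the residual graph is connected), so Veda is not a cut vertex.

No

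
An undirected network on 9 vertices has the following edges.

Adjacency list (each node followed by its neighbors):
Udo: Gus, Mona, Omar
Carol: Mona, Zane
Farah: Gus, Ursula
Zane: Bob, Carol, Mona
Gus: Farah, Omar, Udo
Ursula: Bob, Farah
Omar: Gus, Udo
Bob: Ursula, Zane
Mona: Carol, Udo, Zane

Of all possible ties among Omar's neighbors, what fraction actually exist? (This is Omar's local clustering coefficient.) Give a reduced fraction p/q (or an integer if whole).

Omar's neighbors: Gus and Udo (k = 2).
Possible neighbor pairs: C(2,2) = 1. Edges among them: Gus–Udo → e = 1.
Clustering(Omar) = 1/1.

1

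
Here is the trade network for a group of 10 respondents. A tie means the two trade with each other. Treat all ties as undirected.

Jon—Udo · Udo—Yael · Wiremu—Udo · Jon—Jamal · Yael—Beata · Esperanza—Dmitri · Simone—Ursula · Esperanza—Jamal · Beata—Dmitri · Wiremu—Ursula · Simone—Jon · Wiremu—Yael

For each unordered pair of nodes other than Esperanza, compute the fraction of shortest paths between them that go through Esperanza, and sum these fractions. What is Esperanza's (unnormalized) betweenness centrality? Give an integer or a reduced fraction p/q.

Pairs whose geodesics pass through Esperanza — Beata–Jamal: 1; Dmitri–Jamal: 1; Dmitri–Jon: 1; Dmitri–Simone: 1.
All other pairs contribute 0.
Summing the contributions gives betweenness(Esperanza) = 4.

4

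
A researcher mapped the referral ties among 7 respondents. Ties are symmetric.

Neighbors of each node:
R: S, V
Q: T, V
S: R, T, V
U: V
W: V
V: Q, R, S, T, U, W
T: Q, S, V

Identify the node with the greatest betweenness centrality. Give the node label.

Unnormalized betweenness of each node: Q:0, R:0, S:1/2, T:1/2, U:0, V:11, W:0.
V has the largest value, 11, making it the main broker — the node through which the most shortest paths run.

V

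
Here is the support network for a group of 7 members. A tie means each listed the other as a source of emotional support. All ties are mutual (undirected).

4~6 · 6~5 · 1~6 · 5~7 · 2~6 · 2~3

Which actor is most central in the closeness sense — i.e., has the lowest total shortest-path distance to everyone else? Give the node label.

Farness (sum of distances to all others) for each node — 1:13, 2:11, 3:16, 4:13, 5:11, 6:8, 7:16.
The smallest farness is 8, for 6, so 6 has the highest closeness.

6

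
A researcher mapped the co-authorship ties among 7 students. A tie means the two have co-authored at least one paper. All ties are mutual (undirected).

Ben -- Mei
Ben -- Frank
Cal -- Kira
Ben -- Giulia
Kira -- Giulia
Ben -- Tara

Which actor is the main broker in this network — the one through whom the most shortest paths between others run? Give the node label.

Ben

Unnormalized betweenness of each node: Ben:12, Cal:0, Frank:0, Giulia:8, Kira:5, Mei:0, Tara:0.
Ben has the largest value, 12, making it the main broker — the node through which the most shortest paths run.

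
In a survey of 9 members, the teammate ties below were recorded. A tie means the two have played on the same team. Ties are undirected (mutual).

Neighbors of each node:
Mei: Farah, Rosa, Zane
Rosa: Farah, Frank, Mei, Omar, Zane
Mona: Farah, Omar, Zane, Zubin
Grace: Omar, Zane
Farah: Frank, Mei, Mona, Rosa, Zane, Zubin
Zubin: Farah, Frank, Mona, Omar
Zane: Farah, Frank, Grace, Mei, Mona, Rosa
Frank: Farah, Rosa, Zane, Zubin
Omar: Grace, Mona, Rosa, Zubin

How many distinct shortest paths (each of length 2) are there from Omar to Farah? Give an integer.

The shortest distance is 2. The length-2 paths are: Omar–Rosa–Farah; Omar–Zubin–Farah; Omar–Mona–Farah.
That gives 3 distinct shortest paths.

3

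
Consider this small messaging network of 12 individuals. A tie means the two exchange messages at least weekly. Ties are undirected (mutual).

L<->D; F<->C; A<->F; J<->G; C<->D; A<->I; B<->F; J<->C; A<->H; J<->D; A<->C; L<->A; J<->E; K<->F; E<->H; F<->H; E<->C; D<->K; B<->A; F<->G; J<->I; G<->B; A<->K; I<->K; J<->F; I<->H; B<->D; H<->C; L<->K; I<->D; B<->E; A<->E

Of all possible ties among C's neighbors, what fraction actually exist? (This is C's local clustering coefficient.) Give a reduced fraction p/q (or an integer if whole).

C's neighbors: A, D, E, F, H, and J (k = 6).
Possible neighbor pairs: C(6,2) = 15. Edges among them: A–E, A–F, A–H, D–J, E–H, E–J, F–H, F–J → e = 8.
Clustering(C) = 8/15.

8/15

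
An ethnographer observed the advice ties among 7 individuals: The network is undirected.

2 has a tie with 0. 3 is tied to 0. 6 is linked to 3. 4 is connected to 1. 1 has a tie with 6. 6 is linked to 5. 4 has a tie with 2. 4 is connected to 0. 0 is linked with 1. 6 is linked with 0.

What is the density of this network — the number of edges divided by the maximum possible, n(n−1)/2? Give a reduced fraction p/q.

10/21

There are 10 edges and 7 nodes, so the maximum possible is C(7,2) = 21.
Density = 10/21.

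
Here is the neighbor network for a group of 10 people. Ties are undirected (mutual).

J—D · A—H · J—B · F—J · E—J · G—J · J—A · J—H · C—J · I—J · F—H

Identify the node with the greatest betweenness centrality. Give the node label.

Unnormalized betweenness of each node: A:0, B:0, C:0, D:0, E:0, F:0, G:0, H:1/2, I:0, J:67/2.
J has the largest value, 67/2, making it the main broker — the node through which the most shortest paths run.

J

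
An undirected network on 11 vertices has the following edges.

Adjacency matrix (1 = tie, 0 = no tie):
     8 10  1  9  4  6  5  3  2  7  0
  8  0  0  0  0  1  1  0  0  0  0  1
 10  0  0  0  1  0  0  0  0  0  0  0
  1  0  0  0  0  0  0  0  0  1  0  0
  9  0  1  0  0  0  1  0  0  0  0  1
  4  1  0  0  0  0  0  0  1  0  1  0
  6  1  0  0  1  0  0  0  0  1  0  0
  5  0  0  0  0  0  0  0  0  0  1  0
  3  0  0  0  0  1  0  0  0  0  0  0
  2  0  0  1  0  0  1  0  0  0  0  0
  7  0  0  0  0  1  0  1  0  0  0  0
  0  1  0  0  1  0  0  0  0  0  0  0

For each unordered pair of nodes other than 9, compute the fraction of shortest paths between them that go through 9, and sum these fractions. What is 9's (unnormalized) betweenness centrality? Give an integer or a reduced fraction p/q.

Pairs whose geodesics pass through 9 — 8–10: 2/2; 10–1: 1; 10–4: 2/2; 10–6: 1; 10–5: 2/2; 10–3: 2/2; 10–2: 1; 10–7: 2/2; 10–0: 1; 1–0: 1/2; 6–0: 1/2; 2–0: 1/2.
All other pairs contribute 0.
Summing the contributions gives betweenness(9) = 21/2.

21/2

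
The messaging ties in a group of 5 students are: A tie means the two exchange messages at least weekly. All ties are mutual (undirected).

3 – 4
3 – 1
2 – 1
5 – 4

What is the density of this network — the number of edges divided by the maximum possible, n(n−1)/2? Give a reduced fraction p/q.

There are 4 edges and 5 nodes, so the maximum possible is C(5,2) = 10.
Density = 4/10 = 2/5.

2/5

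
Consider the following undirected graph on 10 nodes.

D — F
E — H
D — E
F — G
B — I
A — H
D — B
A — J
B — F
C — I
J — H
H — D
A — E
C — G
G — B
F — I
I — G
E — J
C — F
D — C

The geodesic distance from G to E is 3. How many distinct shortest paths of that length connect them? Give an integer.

The shortest distance is 3. The length-3 paths are: G–C–D–E; G–B–D–E; G–F–D–E.
That gives 3 distinct shortest paths.

3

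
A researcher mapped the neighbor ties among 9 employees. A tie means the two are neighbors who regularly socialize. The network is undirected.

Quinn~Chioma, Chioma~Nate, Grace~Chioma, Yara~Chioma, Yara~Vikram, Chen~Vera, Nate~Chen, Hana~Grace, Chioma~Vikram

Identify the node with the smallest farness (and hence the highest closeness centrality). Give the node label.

Chioma

Farness (sum of distances to all others) for each node — Chen:20, Chioma:12, Grace:17, Hana:24, Nate:15, Quinn:19, Vera:27, Vikram:18, Yara:18.
The smallest farness is 12, for Chioma, so Chioma has the highest closeness.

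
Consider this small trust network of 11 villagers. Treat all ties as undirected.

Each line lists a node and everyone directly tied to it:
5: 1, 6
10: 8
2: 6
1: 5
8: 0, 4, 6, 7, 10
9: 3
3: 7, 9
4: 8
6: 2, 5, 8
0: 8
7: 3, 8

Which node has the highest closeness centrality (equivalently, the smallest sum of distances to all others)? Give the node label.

8

Farness (sum of distances to all others) for each node — 0:26, 1:36, 2:29, 3:29, 4:26, 5:27, 6:20, 7:22, 8:17, 9:38, 10:26.
The smallest farness is 17, for 8, so 8 has the highest closeness.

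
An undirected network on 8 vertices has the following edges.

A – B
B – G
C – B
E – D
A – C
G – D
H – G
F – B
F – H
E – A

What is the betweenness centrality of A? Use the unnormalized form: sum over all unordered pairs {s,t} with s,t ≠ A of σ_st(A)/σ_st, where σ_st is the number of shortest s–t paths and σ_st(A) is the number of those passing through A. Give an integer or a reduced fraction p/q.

Pairs whose geodesics pass through A — F–E: 1; B–E: 1; C–E: 1; C–D: 1/2.
All other pairs contribute 0.
Summing the contributions gives betweenness(A) = 7/2.

7/2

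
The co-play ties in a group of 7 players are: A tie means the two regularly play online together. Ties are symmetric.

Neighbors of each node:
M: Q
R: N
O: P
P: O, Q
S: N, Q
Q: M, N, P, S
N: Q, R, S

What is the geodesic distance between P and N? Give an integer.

2

One shortest route is P – Q – N, which uses 2 edges, and P and N are not directly tied, so nothing shorter exists. So d(P,N) = 2.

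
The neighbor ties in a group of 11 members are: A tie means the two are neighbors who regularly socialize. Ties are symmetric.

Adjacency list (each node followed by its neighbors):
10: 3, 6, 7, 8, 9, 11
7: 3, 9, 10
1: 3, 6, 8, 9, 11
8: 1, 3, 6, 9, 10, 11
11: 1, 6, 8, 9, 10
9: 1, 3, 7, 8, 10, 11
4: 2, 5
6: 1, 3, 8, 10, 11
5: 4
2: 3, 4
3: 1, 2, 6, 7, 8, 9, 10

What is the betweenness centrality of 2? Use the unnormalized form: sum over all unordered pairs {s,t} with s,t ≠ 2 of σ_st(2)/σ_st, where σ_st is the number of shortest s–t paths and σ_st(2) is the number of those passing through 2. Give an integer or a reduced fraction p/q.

Pairs whose geodesics pass through 2 — 5–6: 1; 5–11: 5/5; 5–3: 1; 5–10: 1; 5–9: 1; 5–1: 1; 5–8: 1; 5–7: 1; 4–6: 1; 4–11: 5/5; 4–3: 1; 4–10: 1; 4–9: 1; 4–1: 1 … (+2 more pairs).
All other pairs contribute 0.
Summing the contributions gives betweenness(2) = 16.

16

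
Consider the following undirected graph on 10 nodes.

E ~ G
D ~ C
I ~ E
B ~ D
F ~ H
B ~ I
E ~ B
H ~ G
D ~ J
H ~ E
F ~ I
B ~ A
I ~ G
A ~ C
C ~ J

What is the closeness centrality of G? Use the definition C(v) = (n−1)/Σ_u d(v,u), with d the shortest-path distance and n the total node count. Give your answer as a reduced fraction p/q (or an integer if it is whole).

3/7

Distances from G: A:3, B:2, C:4, D:3, E:1, F:2, H:1, I:1, J:4. Sum = 21.
n = 10, so closeness = 9/21 = 3/7.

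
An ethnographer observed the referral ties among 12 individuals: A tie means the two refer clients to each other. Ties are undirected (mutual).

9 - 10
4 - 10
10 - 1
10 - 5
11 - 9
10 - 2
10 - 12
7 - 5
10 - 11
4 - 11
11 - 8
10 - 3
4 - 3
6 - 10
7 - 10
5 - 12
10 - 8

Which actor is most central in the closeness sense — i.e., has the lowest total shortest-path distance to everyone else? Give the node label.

Farness (sum of distances to all others) for each node — 1:21, 2:21, 3:20, 4:19, 5:19, 6:21, 7:20, 8:20, 9:20, 10:11, 11:18, 12:20.
The smallest farness is 11, for 10, so 10 has the highest closeness.

10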